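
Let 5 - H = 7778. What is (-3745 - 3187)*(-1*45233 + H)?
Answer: 367437592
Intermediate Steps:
H = -7773 (H = 5 - 1*7778 = 5 - 7778 = -7773)
(-3745 - 3187)*(-1*45233 + H) = (-3745 - 3187)*(-1*45233 - 7773) = -6932*(-45233 - 7773) = -6932*(-53006) = 367437592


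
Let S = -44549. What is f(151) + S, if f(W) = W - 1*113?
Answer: -44511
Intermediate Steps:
f(W) = -113 + W (f(W) = W - 113 = -113 + W)
f(151) + S = (-113 + 151) - 44549 = 38 - 44549 = -44511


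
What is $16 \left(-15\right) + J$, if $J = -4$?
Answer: $-244$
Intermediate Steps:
$16 \left(-15\right) + J = 16 \left(-15\right) - 4 = -240 - 4 = -244$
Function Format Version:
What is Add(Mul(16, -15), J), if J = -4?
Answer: -244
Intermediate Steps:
Add(Mul(16, -15), J) = Add(Mul(16, -15), -4) = Add(-240, -4) = -244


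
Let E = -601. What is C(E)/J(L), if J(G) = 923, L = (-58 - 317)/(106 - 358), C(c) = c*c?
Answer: 361201/923 ≈ 391.33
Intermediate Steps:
C(c) = c**2
L = 125/84 (L = -375/(-252) = -375*(-1/252) = 125/84 ≈ 1.4881)
C(E)/J(L) = (-601)**2/923 = 361201*(1/923) = 361201/923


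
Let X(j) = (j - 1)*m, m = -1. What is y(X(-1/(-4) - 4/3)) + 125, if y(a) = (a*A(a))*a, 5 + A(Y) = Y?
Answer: 194125/1728 ≈ 112.34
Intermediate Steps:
A(Y) = -5 + Y
X(j) = 1 - j (X(j) = (j - 1)*(-1) = (-1 + j)*(-1) = 1 - j)
y(a) = a²*(-5 + a) (y(a) = (a*(-5 + a))*a = a²*(-5 + a))
y(X(-1/(-4) - 4/3)) + 125 = (1 - (-1/(-4) - 4/3))²*(-5 + (1 - (-1/(-4) - 4/3))) + 125 = (1 - (-1*(-¼) - 4*⅓))²*(-5 + (1 - (-1*(-¼) - 4*⅓))) + 125 = (1 - (¼ - 4/3))²*(-5 + (1 - (¼ - 4/3))) + 125 = (1 - 1*(-13/12))²*(-5 + (1 - 1*(-13/12))) + 125 = (1 + 13/12)²*(-5 + (1 + 13/12)) + 125 = (25/12)²*(-5 + 25/12) + 125 = (625/144)*(-35/12) + 125 = -21875/1728 + 125 = 194125/1728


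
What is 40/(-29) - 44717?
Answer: -1296833/29 ≈ -44718.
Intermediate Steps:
40/(-29) - 44717 = 40*(-1/29) - 44717 = -40/29 - 44717 = -1296833/29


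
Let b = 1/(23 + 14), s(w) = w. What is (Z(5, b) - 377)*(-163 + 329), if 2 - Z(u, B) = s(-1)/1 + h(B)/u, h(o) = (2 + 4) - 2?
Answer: -311084/5 ≈ -62217.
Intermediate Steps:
h(o) = 4 (h(o) = 6 - 2 = 4)
b = 1/37 ≈ 0.027027
Z(u, B) = 3 - 4/u (Z(u, B) = 2 - (-1/1 + 4/u) = 2 - (-1*1 + 4/u) = 2 - (-1 + 4/u) = 2 + (1 - 4/u) = 3 - 4/u)
(Z(5, b) - 377)*(-163 + 329) = ((3 - 4/5) - 377)*(-163 + 329) = ((3 - 4*1/5) - 377)*166 = ((3 - 4/5) - 377)*166 = (11/5 - 377)*166 = -1874/5*166 = -311084/5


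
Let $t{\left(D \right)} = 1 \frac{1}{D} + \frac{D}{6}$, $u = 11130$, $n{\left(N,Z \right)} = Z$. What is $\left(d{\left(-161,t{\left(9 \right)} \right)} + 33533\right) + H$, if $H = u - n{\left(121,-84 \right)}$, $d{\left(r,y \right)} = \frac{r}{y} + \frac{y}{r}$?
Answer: $\frac{3752228129}{84042} \approx 44647.0$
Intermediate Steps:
$t{\left(D \right)} = \frac{1}{D} + \frac{D}{6}$ ($t{\left(D \right)} = \frac{1}{D} + D \frac{1}{6} = \frac{1}{D} + \frac{D}{6}$)
$H = 11214$ ($H = 11130 - -84 = 11130 + 84 = 11214$)
$\left(d{\left(-161,t{\left(9 \right)} \right)} + 33533\right) + H = \left(\left(- \frac{161}{\frac{1}{9} + \frac{1}{6} \cdot 9} + \frac{\frac{1}{9} + \frac{1}{6} \cdot 9}{-161}\right) + 33533\right) + 11214 = \left(\left(- \frac{161}{\frac{1}{9} + \frac{3}{2}} + \left(\frac{1}{9} + \frac{3}{2}\right) \left(- \frac{1}{161}\right)\right) + 33533\right) + 11214 = \left(\left(- \frac{161}{\frac{29}{18}} + \frac{29}{18} \left(- \frac{1}{161}\right)\right) + 33533\right) + 11214 = \left(\left(\left(-161\right) \frac{18}{29} - \frac{29}{2898}\right) + 33533\right) + 11214 = \left(\left(- \frac{2898}{29} - \frac{29}{2898}\right) + 33533\right) + 11214 = \left(- \frac{8399245}{84042} + 33533\right) + 11214 = \frac{2809781141}{84042} + 11214 = \frac{3752228129}{84042}$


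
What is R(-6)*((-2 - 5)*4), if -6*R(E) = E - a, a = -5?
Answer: -14/3 ≈ -4.6667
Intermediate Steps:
R(E) = -5/6 - E/6 (R(E) = -(E - 1*(-5))/6 = -(E + 5)/6 = -(5 + E)/6 = -5/6 - E/6)
R(-6)*((-2 - 5)*4) = (-5/6 - 1/6*(-6))*((-2 - 5)*4) = (-5/6 + 1)*(-7*4) = (1/6)*(-28) = -14/3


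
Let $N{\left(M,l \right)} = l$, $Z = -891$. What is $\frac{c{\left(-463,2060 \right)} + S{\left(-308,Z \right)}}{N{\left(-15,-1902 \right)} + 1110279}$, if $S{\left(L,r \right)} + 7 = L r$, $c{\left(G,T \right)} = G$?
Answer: $\frac{273958}{1108377} \approx 0.24717$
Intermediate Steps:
$S{\left(L,r \right)} = -7 + L r$
$\frac{c{\left(-463,2060 \right)} + S{\left(-308,Z \right)}}{N{\left(-15,-1902 \right)} + 1110279} = \frac{-463 - -274421}{-1902 + 1110279} = \frac{-463 + \left(-7 + 274428\right)}{1108377} = \left(-463 + 274421\right) \frac{1}{1108377} = 273958 \cdot \frac{1}{1108377} = \frac{273958}{1108377}$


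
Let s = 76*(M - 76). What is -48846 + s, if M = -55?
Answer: -58802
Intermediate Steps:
s = -9956 (s = 76*(-55 - 76) = 76*(-131) = -9956)
-48846 + s = -48846 - 9956 = -58802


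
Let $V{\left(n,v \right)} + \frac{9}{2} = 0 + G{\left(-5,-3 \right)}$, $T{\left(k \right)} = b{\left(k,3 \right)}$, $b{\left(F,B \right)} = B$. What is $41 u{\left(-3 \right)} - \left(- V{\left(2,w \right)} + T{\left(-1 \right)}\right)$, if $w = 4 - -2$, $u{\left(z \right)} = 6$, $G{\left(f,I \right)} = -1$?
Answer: $\frac{475}{2} \approx 237.5$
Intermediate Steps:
$T{\left(k \right)} = 3$
$w = 6$ ($w = 4 + 2 = 6$)
$V{\left(n,v \right)} = - \frac{11}{2}$ ($V{\left(n,v \right)} = - \frac{9}{2} + \left(0 - 1\right) = - \frac{9}{2} - 1 = - \frac{11}{2}$)
$41 u{\left(-3 \right)} - \left(- V{\left(2,w \right)} + T{\left(-1 \right)}\right) = 41 \cdot 6 - \frac{17}{2} = 246 - \frac{17}{2} = \frac{475}{2}$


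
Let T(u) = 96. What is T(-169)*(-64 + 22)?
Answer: -4032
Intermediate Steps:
T(-169)*(-64 + 22) = 96*(-64 + 22) = 96*(-42) = -4032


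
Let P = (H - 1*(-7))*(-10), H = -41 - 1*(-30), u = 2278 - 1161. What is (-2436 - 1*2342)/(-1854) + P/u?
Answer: 2705593/1035459 ≈ 2.6129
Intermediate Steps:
u = 1117
H = -11 (H = -41 + 30 = -11)
P = 40 (P = (-11 - 1*(-7))*(-10) = (-11 + 7)*(-10) = -4*(-10) = 40)
(-2436 - 1*2342)/(-1854) + P/u = (-2436 - 1*2342)/(-1854) + 40/1117 = (-2436 - 2342)*(-1/1854) + 40*(1/1117) = -4778*(-1/1854) + 40/1117 = 2389/927 + 40/1117 = 2705593/1035459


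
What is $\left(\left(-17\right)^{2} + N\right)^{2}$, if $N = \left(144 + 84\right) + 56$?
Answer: $328329$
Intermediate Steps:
$N = 284$ ($N = 228 + 56 = 284$)
$\left(\left(-17\right)^{2} + N\right)^{2} = \left(\left(-17\right)^{2} + 284\right)^{2} = \left(289 + 284\right)^{2} = 573^{2} = 328329$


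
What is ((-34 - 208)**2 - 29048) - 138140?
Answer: -108624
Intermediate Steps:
((-34 - 208)**2 - 29048) - 138140 = ((-242)**2 - 29048) - 138140 = (58564 - 29048) - 138140 = 29516 - 138140 = -108624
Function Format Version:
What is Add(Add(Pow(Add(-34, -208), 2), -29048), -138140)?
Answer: -108624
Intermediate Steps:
Add(Add(Pow(Add(-34, -208), 2), -29048), -138140) = Add(Add(Pow(-242, 2), -29048), -138140) = Add(Add(58564, -29048), -138140) = Add(29516, -138140) = -108624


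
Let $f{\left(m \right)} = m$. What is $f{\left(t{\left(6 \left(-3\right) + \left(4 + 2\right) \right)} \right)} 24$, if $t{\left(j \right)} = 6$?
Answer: $144$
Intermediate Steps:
$f{\left(t{\left(6 \left(-3\right) + \left(4 + 2\right) \right)} \right)} 24 = 6 \cdot 24 = 144$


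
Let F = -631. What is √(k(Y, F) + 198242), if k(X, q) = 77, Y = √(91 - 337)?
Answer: 11*√1639 ≈ 445.33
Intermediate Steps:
Y = I*√246 (Y = √(-246) = I*√246 ≈ 15.684*I)
√(k(Y, F) + 198242) = √(77 + 198242) = √198319 = 11*√1639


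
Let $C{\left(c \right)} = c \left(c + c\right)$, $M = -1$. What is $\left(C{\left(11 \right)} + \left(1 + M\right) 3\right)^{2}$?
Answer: $58564$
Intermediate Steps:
$C{\left(c \right)} = 2 c^{2}$ ($C{\left(c \right)} = c 2 c = 2 c^{2}$)
$\left(C{\left(11 \right)} + \left(1 + M\right) 3\right)^{2} = \left(2 \cdot 11^{2} + \left(1 - 1\right) 3\right)^{2} = \left(2 \cdot 121 + 0 \cdot 3\right)^{2} = \left(242 + 0\right)^{2} = 242^{2} = 58564$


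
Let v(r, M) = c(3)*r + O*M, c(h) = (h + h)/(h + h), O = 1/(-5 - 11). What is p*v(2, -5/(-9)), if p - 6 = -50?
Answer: -3113/36 ≈ -86.472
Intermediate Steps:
p = -44 (p = 6 - 50 = -44)
O = -1/16 (O = 1/(-16) = -1/16 ≈ -0.062500)
c(h) = 1 (c(h) = (2*h)/((2*h)) = (2*h)*(1/(2*h)) = 1)
v(r, M) = r - M/16 (v(r, M) = 1*r - M/16 = r - M/16)
p*v(2, -5/(-9)) = -44*(2 - (-5)/(16*(-9))) = -44*(2 - (-5)*(-1)/(16*9)) = -44*(2 - 1/16*5/9) = -44*(2 - 5/144) = -44*283/144 = -3113/36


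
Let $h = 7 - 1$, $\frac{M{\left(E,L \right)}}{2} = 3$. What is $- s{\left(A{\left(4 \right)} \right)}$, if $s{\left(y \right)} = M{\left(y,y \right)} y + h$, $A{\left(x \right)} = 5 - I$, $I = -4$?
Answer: $-60$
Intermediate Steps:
$M{\left(E,L \right)} = 6$ ($M{\left(E,L \right)} = 2 \cdot 3 = 6$)
$h = 6$ ($h = 7 - 1 = 6$)
$A{\left(x \right)} = 9$ ($A{\left(x \right)} = 5 - -4 = 5 + 4 = 9$)
$s{\left(y \right)} = 6 + 6 y$ ($s{\left(y \right)} = 6 y + 6 = 6 + 6 y$)
$- s{\left(A{\left(4 \right)} \right)} = - (6 + 6 \cdot 9) = - (6 + 54) = \left(-1\right) 60 = -60$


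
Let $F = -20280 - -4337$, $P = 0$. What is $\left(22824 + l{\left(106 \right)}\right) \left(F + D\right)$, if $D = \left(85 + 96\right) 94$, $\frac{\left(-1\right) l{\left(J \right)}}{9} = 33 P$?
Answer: $24444504$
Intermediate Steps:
$l{\left(J \right)} = 0$ ($l{\left(J \right)} = - 9 \cdot 33 \cdot 0 = \left(-9\right) 0 = 0$)
$F = -15943$ ($F = -20280 + 4337 = -15943$)
$D = 17014$ ($D = 181 \cdot 94 = 17014$)
$\left(22824 + l{\left(106 \right)}\right) \left(F + D\right) = \left(22824 + 0\right) \left(-15943 + 17014\right) = 22824 \cdot 1071 = 24444504$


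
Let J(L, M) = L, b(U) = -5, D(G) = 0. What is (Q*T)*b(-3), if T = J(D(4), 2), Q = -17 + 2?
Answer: 0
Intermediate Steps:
Q = -15
T = 0
(Q*T)*b(-3) = -15*0*(-5) = 0*(-5) = 0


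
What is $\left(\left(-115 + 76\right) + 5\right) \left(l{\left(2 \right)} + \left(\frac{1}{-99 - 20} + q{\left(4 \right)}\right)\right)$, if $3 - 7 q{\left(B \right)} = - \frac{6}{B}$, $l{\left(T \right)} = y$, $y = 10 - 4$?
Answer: $- \frac{1579}{7} \approx -225.57$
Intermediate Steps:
$y = 6$ ($y = 10 - 4 = 6$)
$l{\left(T \right)} = 6$
$q{\left(B \right)} = \frac{3}{7} + \frac{6}{7 B}$ ($q{\left(B \right)} = \frac{3}{7} - \frac{\left(-6\right) \frac{1}{B}}{7} = \frac{3}{7} + \frac{6}{7 B}$)
$\left(\left(-115 + 76\right) + 5\right) \left(l{\left(2 \right)} + \left(\frac{1}{-99 - 20} + q{\left(4 \right)}\right)\right) = \left(\left(-115 + 76\right) + 5\right) \left(6 + \left(\frac{1}{-99 - 20} + \frac{3 \left(2 + 4\right)}{7 \cdot 4}\right)\right) = \left(-39 + 5\right) \left(6 + \left(\frac{1}{-119} + \frac{3}{7} \cdot \frac{1}{4} \cdot 6\right)\right) = - 34 \left(6 + \left(- \frac{1}{119} + \frac{9}{14}\right)\right) = - 34 \left(6 + \frac{151}{238}\right) = \left(-34\right) \frac{1579}{238} = - \frac{1579}{7}$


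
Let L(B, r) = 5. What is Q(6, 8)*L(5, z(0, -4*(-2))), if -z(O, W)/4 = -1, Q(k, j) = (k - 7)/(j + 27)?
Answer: -⅐ ≈ -0.14286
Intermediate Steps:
Q(k, j) = (-7 + k)/(27 + j)
z(O, W) = 4 (z(O, W) = -4*(-1) = 4)
Q(6, 8)*L(5, z(0, -4*(-2))) = ((-7 + 6)/(27 + 8))*5 = (-1/35)*5 = ((1/35)*(-1))*5 = -1/35*5 = -⅐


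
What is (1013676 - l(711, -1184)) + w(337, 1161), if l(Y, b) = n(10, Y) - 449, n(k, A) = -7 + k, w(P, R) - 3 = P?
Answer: 1014462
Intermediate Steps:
w(P, R) = 3 + P
l(Y, b) = -446 (l(Y, b) = (-7 + 10) - 449 = 3 - 449 = -446)
(1013676 - l(711, -1184)) + w(337, 1161) = (1013676 - 1*(-446)) + (3 + 337) = (1013676 + 446) + 340 = 1014122 + 340 = 1014462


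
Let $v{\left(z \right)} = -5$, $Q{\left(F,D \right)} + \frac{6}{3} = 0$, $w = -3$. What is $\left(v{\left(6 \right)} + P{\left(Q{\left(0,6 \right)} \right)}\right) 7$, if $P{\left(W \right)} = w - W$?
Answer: $-42$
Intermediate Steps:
$Q{\left(F,D \right)} = -2$ ($Q{\left(F,D \right)} = -2 + 0 = -2$)
$P{\left(W \right)} = -3 - W$
$\left(v{\left(6 \right)} + P{\left(Q{\left(0,6 \right)} \right)}\right) 7 = \left(-5 - 1\right) 7 = \left(-6\right) 7 = -42$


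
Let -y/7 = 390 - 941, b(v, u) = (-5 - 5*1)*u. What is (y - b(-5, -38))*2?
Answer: 6954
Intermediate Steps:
b(v, u) = -10*u (b(v, u) = (-5 - 5)*u = -10*u)
y = 3857 (y = -7*(390 - 941) = -7*(-551) = 3857)
(y - b(-5, -38))*2 = (3857 - (-10)*(-38))*2 = (3857 - 1*380)*2 = (3857 - 380)*2 = 3477*2 = 6954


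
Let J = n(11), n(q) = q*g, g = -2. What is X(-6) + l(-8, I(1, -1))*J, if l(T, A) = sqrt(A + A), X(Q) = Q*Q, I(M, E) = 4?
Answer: 36 - 44*sqrt(2) ≈ -26.225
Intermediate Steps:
X(Q) = Q**2
n(q) = -2*q (n(q) = q*(-2) = -2*q)
l(T, A) = sqrt(2)*sqrt(A) (l(T, A) = sqrt(2*A) = sqrt(2)*sqrt(A))
J = -22 (J = -2*11 = -22)
X(-6) + l(-8, I(1, -1))*J = (-6)**2 + (sqrt(2)*sqrt(4))*(-22) = 36 + (sqrt(2)*2)*(-22) = 36 + (2*sqrt(2))*(-22) = 36 - 44*sqrt(2)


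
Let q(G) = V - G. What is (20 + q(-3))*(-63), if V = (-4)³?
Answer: 2583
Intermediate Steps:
V = -64
q(G) = -64 - G
(20 + q(-3))*(-63) = (20 + (-64 - 1*(-3)))*(-63) = (20 + (-64 + 3))*(-63) = (20 - 61)*(-63) = -41*(-63) = 2583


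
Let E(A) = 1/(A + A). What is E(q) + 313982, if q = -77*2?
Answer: 96706455/308 ≈ 3.1398e+5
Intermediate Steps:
q = -154
E(A) = 1/(2*A)
E(q) + 313982 = (½)/(-154) + 313982 = (½)*(-1/154) + 313982 = -1/308 + 313982 = 96706455/308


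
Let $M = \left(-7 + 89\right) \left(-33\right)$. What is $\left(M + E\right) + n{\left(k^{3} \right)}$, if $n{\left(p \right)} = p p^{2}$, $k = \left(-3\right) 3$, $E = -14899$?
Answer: $-387438094$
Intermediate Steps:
$k = -9$
$M = -2706$ ($M = 82 \left(-33\right) = -2706$)
$n{\left(p \right)} = p^{3}$
$\left(M + E\right) + n{\left(k^{3} \right)} = \left(-2706 - 14899\right) + \left(\left(-9\right)^{3}\right)^{3} = -17605 + \left(-729\right)^{3} = -17605 - 387420489 = -387438094$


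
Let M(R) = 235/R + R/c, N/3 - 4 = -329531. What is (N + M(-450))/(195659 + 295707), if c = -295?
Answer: -5249359783/2609153460 ≈ -2.0119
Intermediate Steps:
N = -988581 (N = 12 + 3*(-329531) = 12 - 988593 = -988581)
M(R) = 235/R - R/295 (M(R) = 235/R + R/(-295) = 235/R + R*(-1/295) = 235/R - R/295)
(N + M(-450))/(195659 + 295707) = (-988581 + (235/(-450) - 1/295*(-450)))/(195659 + 295707) = (-988581 + (235*(-1/450) + 90/59))/491366 = (-988581 + (-47/90 + 90/59))*(1/491366) = (-988581 + 5327/5310)*(1/491366) = -5249359783/5310*1/491366 = -5249359783/2609153460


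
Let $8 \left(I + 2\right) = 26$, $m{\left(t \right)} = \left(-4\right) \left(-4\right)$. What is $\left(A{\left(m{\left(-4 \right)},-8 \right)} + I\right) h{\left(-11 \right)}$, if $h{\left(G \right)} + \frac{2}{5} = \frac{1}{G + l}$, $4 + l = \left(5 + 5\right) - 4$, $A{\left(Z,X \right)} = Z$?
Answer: $- \frac{529}{60} \approx -8.8167$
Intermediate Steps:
$m{\left(t \right)} = 16$
$l = 2$ ($l = -4 + \left(\left(5 + 5\right) - 4\right) = -4 + \left(10 - 4\right) = -4 + 6 = 2$)
$h{\left(G \right)} = - \frac{2}{5} + \frac{1}{2 + G}$ ($h{\left(G \right)} = - \frac{2}{5} + \frac{1}{G + 2} = - \frac{2}{5} + \frac{1}{2 + G}$)
$I = \frac{5}{4}$ ($I = -2 + \frac{1}{8} \cdot 26 = -2 + \frac{13}{4} = \frac{5}{4} \approx 1.25$)
$\left(A{\left(m{\left(-4 \right)},-8 \right)} + I\right) h{\left(-11 \right)} = \left(16 + \frac{5}{4}\right) \frac{1 - -22}{5 \left(2 - 11\right)} = \frac{69 \frac{1 + 22}{5 \left(-9\right)}}{4} = \frac{69 \cdot \frac{1}{5} \left(- \frac{1}{9}\right) 23}{4} = \frac{69}{4} \left(- \frac{23}{45}\right) = - \frac{529}{60}$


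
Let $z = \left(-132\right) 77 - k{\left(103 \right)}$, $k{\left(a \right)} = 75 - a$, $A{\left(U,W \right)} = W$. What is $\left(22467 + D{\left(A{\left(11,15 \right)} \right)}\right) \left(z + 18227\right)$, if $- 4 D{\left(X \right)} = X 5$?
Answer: $\frac{726515163}{4} \approx 1.8163 \cdot 10^{8}$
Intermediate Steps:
$D{\left(X \right)} = - \frac{5 X}{4}$ ($D{\left(X \right)} = - \frac{X 5}{4} = - \frac{5 X}{4}$)
$z = -10136$ ($z = \left(-132\right) 77 - \left(75 - 103\right) = -10164 - \left(75 - 103\right) = -10164 - -28 = -10164 + 28 = -10136$)
$\left(22467 + D{\left(A{\left(11,15 \right)} \right)}\right) \left(z + 18227\right) = \left(22467 - \frac{75}{4}\right) \left(-10136 + 18227\right) = \left(22467 - \frac{75}{4}\right) 8091 = \frac{89793}{4} \cdot 8091 = \frac{726515163}{4}$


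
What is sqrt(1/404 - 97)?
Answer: I*sqrt(3957887)/202 ≈ 9.8487*I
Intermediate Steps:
sqrt(1/404 - 97) = sqrt(-39187/404) = I*sqrt(3957887)/202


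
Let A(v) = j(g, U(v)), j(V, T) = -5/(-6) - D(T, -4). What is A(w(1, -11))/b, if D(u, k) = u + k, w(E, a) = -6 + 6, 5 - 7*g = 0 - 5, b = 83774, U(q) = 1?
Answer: 23/502644 ≈ 4.5758e-5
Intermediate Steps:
g = 10/7 (g = 5/7 - (0 - 5)/7 = 5/7 - ⅐*(-5) = 5/7 + 5/7 = 10/7 ≈ 1.4286)
w(E, a) = 0
D(u, k) = k + u
j(V, T) = 29/6 - T (j(V, T) = -5/(-6) - (-4 + T) = -5*(-⅙) + (4 - T) = ⅚ + (4 - T) = 29/6 - T)
A(v) = 23/6 (A(v) = 29/6 - 1*1 = 29/6 - 1 = 23/6)
A(w(1, -11))/b = (23/6)/83774 = (23/6)*(1/83774) = 23/502644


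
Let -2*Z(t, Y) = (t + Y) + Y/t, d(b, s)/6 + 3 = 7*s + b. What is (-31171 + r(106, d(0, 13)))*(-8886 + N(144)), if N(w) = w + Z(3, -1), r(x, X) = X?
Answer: 1607439851/6 ≈ 2.6791e+8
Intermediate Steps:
d(b, s) = -18 + 6*b + 42*s (d(b, s) = -18 + 6*(7*s + b) = -18 + 6*(b + 7*s) = -18 + (6*b + 42*s) = -18 + 6*b + 42*s)
Z(t, Y) = -Y/2 - t/2 - Y/(2*t) (Z(t, Y) = -((t + Y) + Y/t)/2 = -((Y + t) + Y/t)/2 = -(Y + t + Y/t)/2 = -Y/2 - t/2 - Y/(2*t))
N(w) = -⅚ + w (N(w) = w + (½)*(-1*(-1) - 1*3*(-1 + 3))/3 = w + (½)*(⅓)*(1 - 1*3*2) = w + (½)*(⅓)*(1 - 6) = w + (½)*(⅓)*(-5) = w - ⅚ = -⅚ + w)
(-31171 + r(106, d(0, 13)))*(-8886 + N(144)) = (-31171 + (-18 + 6*0 + 42*13))*(-8886 + (-⅚ + 144)) = (-31171 + (-18 + 0 + 546))*(-8886 + 859/6) = (-31171 + 528)*(-52457/6) = -30643*(-52457/6) = 1607439851/6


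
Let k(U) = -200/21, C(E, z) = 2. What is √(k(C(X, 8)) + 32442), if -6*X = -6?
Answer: √14302722/21 ≈ 180.09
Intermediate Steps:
X = 1 (X = -⅙*(-6) = 1)
k(U) = -200/21 (k(U) = -200*1/21 = -200/21)
√(k(C(X, 8)) + 32442) = √(-200/21 + 32442) = √(681082/21) = √14302722/21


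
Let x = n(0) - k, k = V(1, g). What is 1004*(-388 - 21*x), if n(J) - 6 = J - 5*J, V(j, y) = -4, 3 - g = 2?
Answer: -600392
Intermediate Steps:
g = 1 (g = 3 - 1*2 = 3 - 2 = 1)
n(J) = 6 - 4*J (n(J) = 6 + (J - 5*J) = 6 - 4*J)
k = -4
x = 10 (x = (6 - 4*0) - 1*(-4) = (6 + 0) + 4 = 6 + 4 = 10)
1004*(-388 - 21*x) = 1004*(-388 - 21*10) = 1004*(-388 - 210) = 1004*(-598) = -600392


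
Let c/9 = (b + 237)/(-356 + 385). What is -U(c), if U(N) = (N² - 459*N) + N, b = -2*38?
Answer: 17146017/841 ≈ 20388.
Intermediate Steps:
b = -76
c = 1449/29 (c = 9*((-76 + 237)/(-356 + 385)) = 9*(161/29) = 1449/29 ≈ 49.966)
U(N) = N² - 458*N
-U(c) = -1449*(-458 + 1449/29)/29 = -1449*(-11833)/(29*29) = -1*(-17146017/841) = 17146017/841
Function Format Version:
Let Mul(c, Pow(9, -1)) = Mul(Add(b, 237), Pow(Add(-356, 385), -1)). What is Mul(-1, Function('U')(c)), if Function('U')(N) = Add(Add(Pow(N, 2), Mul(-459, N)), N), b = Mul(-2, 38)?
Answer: Rational(17146017, 841) ≈ 20388.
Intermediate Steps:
b = -76
c = Rational(1449, 29) (c = Mul(9, Mul(Add(-76, 237), Pow(Add(-356, 385), -1))) = Mul(9, Mul(161, Pow(29, -1))) = Mul(9, Mul(161, Rational(1, 29))) = Mul(9, Rational(161, 29)) = Rational(1449, 29) ≈ 49.966)
Function('U')(N) = Add(Pow(N, 2), Mul(-458, N))
Mul(-1, Function('U')(c)) = Mul(-1, Mul(Rational(1449, 29), Add(-458, Rational(1449, 29)))) = Mul(-1, Mul(Rational(1449, 29), Rational(-11833, 29))) = Mul(-1, Rational(-17146017, 841)) = Rational(17146017, 841)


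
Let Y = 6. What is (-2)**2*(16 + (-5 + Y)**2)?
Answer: 68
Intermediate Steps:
(-2)**2*(16 + (-5 + Y)**2) = (-2)**2*(16 + (-5 + 6)**2) = 4*(16 + 1**2) = 4*(16 + 1) = 4*17 = 68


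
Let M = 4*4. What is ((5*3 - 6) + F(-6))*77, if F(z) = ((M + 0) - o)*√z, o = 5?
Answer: 693 + 847*I*√6 ≈ 693.0 + 2074.7*I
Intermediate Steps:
M = 16
F(z) = 11*√z (F(z) = ((16 + 0) - 1*5)*√z = (16 - 5)*√z = 11*√z)
((5*3 - 6) + F(-6))*77 = ((5*3 - 6) + 11*√(-6))*77 = ((15 - 6) + 11*(I*√6))*77 = (9 + 11*I*√6)*77 = 693 + 847*I*√6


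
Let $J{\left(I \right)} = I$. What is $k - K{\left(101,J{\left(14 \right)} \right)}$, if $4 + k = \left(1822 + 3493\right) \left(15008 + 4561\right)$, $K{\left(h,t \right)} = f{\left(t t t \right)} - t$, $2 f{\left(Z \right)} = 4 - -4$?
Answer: $104009241$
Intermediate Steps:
$f{\left(Z \right)} = 4$ ($f{\left(Z \right)} = \frac{4 - -4}{2} = \frac{4 + 4}{2} = \frac{1}{2} \cdot 8 = 4$)
$K{\left(h,t \right)} = 4 - t$
$k = 104009231$ ($k = -4 + \left(1822 + 3493\right) \left(15008 + 4561\right) = -4 + 5315 \cdot 19569 = -4 + 104009235 = 104009231$)
$k - K{\left(101,J{\left(14 \right)} \right)} = 104009231 - \left(4 - 14\right) = 104009231 - -10 = 104009231 + 10 = 104009241$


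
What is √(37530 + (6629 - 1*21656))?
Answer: √22503 ≈ 150.01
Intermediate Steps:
√(37530 + (6629 - 1*21656)) = √(37530 + (6629 - 21656)) = √(37530 - 15027) = √22503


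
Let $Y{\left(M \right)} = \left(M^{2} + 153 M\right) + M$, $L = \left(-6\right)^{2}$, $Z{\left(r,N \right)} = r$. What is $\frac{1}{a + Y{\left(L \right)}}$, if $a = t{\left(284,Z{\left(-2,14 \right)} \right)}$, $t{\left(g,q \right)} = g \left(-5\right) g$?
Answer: $- \frac{1}{396440} \approx -2.5225 \cdot 10^{-6}$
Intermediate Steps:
$L = 36$
$Y{\left(M \right)} = M^{2} + 154 M$
$t{\left(g,q \right)} = - 5 g^{2}$ ($t{\left(g,q \right)} = - 5 g g = - 5 g^{2}$)
$a = -403280$ ($a = - 5 \cdot 284^{2} = \left(-5\right) 80656 = -403280$)
$\frac{1}{a + Y{\left(L \right)}} = \frac{1}{-403280 + 36 \left(154 + 36\right)} = \frac{1}{-403280 + 36 \cdot 190} = \frac{1}{-403280 + 6840} = \frac{1}{-396440} = - \frac{1}{396440}$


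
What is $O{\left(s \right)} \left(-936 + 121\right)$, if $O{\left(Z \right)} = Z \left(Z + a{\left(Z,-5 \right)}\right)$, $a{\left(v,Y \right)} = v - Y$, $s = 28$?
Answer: $-1392020$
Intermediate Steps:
$O{\left(Z \right)} = Z \left(5 + 2 Z\right)$ ($O{\left(Z \right)} = Z \left(Z + \left(Z - -5\right)\right) = Z \left(Z + \left(Z + 5\right)\right) = Z \left(Z + \left(5 + Z\right)\right) = Z \left(5 + 2 Z\right)$)
$O{\left(s \right)} \left(-936 + 121\right) = 28 \left(5 + 2 \cdot 28\right) \left(-936 + 121\right) = 28 \left(5 + 56\right) \left(-815\right) = 28 \cdot 61 \left(-815\right) = 1708 \left(-815\right) = -1392020$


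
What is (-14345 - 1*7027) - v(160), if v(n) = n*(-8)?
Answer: -20092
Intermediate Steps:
v(n) = -8*n
(-14345 - 1*7027) - v(160) = (-14345 - 1*7027) - (-8)*160 = (-14345 - 7027) - 1*(-1280) = -21372 + 1280 = -20092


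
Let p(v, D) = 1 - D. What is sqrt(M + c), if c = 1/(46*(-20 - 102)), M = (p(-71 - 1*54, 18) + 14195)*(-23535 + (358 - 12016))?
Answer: I*sqrt(3928679447644547)/2806 ≈ 22338.0*I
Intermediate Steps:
M = -498966354 (M = ((1 - 1*18) + 14195)*(-23535 + (358 - 12016)) = ((1 - 18) + 14195)*(-23535 - 11658) = (-17 + 14195)*(-35193) = 14178*(-35193) = -498966354)
c = -1/5612 (c = 1/(46*(-122)) = 1/(-5612) = -1/5612 ≈ -0.00017819)
sqrt(M + c) = sqrt(-498966354 - 1/5612) = sqrt(-2800199178649/5612) = I*sqrt(3928679447644547)/2806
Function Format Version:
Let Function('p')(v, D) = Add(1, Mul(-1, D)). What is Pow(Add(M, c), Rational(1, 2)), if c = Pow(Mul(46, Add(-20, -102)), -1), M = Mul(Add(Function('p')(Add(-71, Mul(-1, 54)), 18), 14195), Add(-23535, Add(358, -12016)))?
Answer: Mul(Rational(1, 2806), I, Pow(3928679447644547, Rational(1, 2))) ≈ Mul(22338., I)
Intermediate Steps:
M = -498966354 (M = Mul(Add(Add(1, Mul(-1, 18)), 14195), Add(-23535, Add(358, -12016))) = Mul(Add(Add(1, -18), 14195), Add(-23535, -11658)) = Mul(Add(-17, 14195), -35193) = Mul(14178, -35193) = -498966354)
c = Rational(-1, 5612) (c = Pow(Mul(46, -122), -1) = Pow(-5612, -1) = Rational(-1, 5612) ≈ -0.00017819)
Pow(Add(M, c), Rational(1, 2)) = Pow(Add(-498966354, Rational(-1, 5612)), Rational(1, 2)) = Pow(Rational(-2800199178649, 5612), Rational(1, 2)) = Mul(Rational(1, 2806), I, Pow(3928679447644547, Rational(1, 2)))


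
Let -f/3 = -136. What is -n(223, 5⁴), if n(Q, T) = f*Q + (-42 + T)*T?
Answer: -455359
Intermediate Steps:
f = 408 (f = -3*(-136) = 408)
n(Q, T) = 408*Q + T*(-42 + T) (n(Q, T) = 408*Q + (-42 + T)*T = 408*Q + T*(-42 + T))
-n(223, 5⁴) = -((5⁴)² - 42*5⁴ + 408*223) = -(625² - 42*625 + 90984) = -(390625 - 26250 + 90984) = -1*455359 = -455359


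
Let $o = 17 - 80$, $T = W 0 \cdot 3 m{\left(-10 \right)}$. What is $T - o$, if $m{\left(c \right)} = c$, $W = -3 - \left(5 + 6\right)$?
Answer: $63$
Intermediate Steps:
$W = -14$ ($W = -3 - 11 = -14$)
$T = 0$ ($T = \left(-14\right) 0 \cdot 3 \left(-10\right) = 0 \cdot 3 \left(-10\right) = 0 \left(-10\right) = 0$)
$o = -63$ ($o = 17 - 80 = -63$)
$T - o = 0 - -63 = 0 + 63 = 63$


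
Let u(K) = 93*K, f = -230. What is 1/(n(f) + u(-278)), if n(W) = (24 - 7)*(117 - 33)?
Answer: -1/24426 ≈ -4.0940e-5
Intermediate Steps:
n(W) = 1428 (n(W) = 17*84 = 1428)
1/(n(f) + u(-278)) = 1/(1428 + 93*(-278)) = 1/(1428 - 25854) = 1/(-24426) = -1/24426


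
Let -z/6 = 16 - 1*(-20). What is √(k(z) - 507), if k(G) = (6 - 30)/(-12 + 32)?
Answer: 11*I*√105/5 ≈ 22.543*I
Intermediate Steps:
z = -216 (z = -6*(16 - 1*(-20)) = -6*(16 + 20) = -6*36 = -216)
k(G) = -6/5 (k(G) = -24/20 = -24*1/20 = -6/5)
√(k(z) - 507) = √(-6/5 - 507) = √(-2541/5) = 11*I*√105/5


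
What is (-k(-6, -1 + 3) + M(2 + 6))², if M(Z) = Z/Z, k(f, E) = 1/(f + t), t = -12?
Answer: 361/324 ≈ 1.1142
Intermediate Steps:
k(f, E) = 1/(-12 + f) (k(f, E) = 1/(f - 12) = 1/(-12 + f))
M(Z) = 1
(-k(-6, -1 + 3) + M(2 + 6))² = (-1/(-12 - 6) + 1)² = (-1/(-18) + 1)² = (-1*(-1/18) + 1)² = (1/18 + 1)² = (19/18)² = 361/324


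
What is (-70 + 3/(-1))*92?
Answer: -6716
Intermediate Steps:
(-70 + 3/(-1))*92 = (-70 + 3*(-1))*92 = (-70 - 3)*92 = -73*92 = -6716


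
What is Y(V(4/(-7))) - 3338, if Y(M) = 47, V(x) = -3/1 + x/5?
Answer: -3291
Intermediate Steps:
V(x) = -3 + x/5 (V(x) = -3*1 + x*(⅕) = -3 + x/5)
Y(V(4/(-7))) - 3338 = 47 - 3338 = -3291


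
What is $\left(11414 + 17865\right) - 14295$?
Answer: $14984$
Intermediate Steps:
$\left(11414 + 17865\right) - 14295 = 29279 - 14295 = 14984$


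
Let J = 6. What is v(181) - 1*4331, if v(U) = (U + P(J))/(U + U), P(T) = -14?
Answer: -1567655/362 ≈ -4330.5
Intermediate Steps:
v(U) = (-14 + U)/(2*U) (v(U) = (U - 14)/(U + U) = (-14 + U)/((2*U)) = (-14 + U)*(1/(2*U)) = (-14 + U)/(2*U))
v(181) - 1*4331 = (½)*(-14 + 181)/181 - 1*4331 = (½)*(1/181)*167 - 4331 = 167/362 - 4331 = -1567655/362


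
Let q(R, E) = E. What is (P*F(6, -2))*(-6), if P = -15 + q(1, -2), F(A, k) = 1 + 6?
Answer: 714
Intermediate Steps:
F(A, k) = 7
P = -17 (P = -15 - 2 = -17)
(P*F(6, -2))*(-6) = -17*7*(-6) = -119*(-6) = 714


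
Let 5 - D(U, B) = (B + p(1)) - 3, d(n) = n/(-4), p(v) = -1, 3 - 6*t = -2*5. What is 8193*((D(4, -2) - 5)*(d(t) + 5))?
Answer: 876651/4 ≈ 2.1916e+5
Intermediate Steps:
t = 13/6 (t = ½ - (-1)*5/3 = ½ - ⅙*(-10) = ½ + 5/3 = 13/6 ≈ 2.1667)
d(n) = -n/4 (d(n) = n*(-¼) = -n/4)
D(U, B) = 9 - B (D(U, B) = 5 - ((B - 1) - 3) = 5 - ((-1 + B) - 3) = 5 - (-4 + B) = 5 + (4 - B) = 9 - B)
8193*((D(4, -2) - 5)*(d(t) + 5)) = 8193*(((9 - 1*(-2)) - 5)*(-¼*13/6 + 5)) = 8193*(((9 + 2) - 5)*(-13/24 + 5)) = 8193*((11 - 5)*(107/24)) = 8193*(6*(107/24)) = 8193*(107/4) = 876651/4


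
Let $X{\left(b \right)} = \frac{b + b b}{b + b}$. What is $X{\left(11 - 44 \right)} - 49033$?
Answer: $-49049$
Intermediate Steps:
$X{\left(b \right)} = \frac{b + b^{2}}{2 b}$
$X{\left(11 - 44 \right)} - 49033 = \left(\frac{1}{2} + \frac{11 - 44}{2}\right) - 49033 = \left(\frac{1}{2} + \frac{1}{2} \left(-33\right)\right) - 49033 = \left(\frac{1}{2} - \frac{33}{2}\right) - 49033 = -16 - 49033 = -49049$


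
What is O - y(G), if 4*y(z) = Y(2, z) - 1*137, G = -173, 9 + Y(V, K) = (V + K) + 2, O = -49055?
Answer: -195905/4 ≈ -48976.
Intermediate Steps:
Y(V, K) = -7 + K + V (Y(V, K) = -9 + ((V + K) + 2) = -9 + ((K + V) + 2) = -9 + (2 + K + V) = -7 + K + V)
y(z) = -71/2 + z/4 (y(z) = ((-7 + z + 2) - 1*137)/4 = ((-5 + z) - 137)/4 = (-142 + z)/4 = -71/2 + z/4)
O - y(G) = -49055 - (-71/2 + (¼)*(-173)) = -49055 - (-71/2 - 173/4) = -49055 - 1*(-315/4) = -49055 + 315/4 = -195905/4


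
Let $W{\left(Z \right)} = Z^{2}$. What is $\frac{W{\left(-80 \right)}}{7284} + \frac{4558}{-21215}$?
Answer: $\frac{25643882}{38632515} \approx 0.66379$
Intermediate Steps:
$\frac{W{\left(-80 \right)}}{7284} + \frac{4558}{-21215} = \frac{\left(-80\right)^{2}}{7284} + \frac{4558}{-21215} = 6400 \cdot \frac{1}{7284} + 4558 \left(- \frac{1}{21215}\right) = \frac{1600}{1821} - \frac{4558}{21215} = \frac{25643882}{38632515}$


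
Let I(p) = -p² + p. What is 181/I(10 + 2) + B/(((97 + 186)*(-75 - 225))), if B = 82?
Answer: -427159/311300 ≈ -1.3722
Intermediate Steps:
I(p) = p - p²
181/I(10 + 2) + B/(((97 + 186)*(-75 - 225))) = 181/(((10 + 2)*(1 - (10 + 2)))) + 82/(((97 + 186)*(-75 - 225))) = 181/((12*(1 - 1*12))) + 82/((283*(-300))) = 181/((12*(1 - 12))) + 82/(-84900) = 181/((12*(-11))) + 82*(-1/84900) = 181/(-132) - 41/42450 = 181*(-1/132) - 41/42450 = -181/132 - 41/42450 = -427159/311300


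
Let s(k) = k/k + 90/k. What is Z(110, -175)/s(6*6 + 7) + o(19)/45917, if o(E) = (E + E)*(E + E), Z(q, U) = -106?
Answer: -209097634/6106961 ≈ -34.239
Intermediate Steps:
s(k) = 1 + 90/k
o(E) = 4*E² (o(E) = (2*E)*(2*E) = 4*E²)
Z(110, -175)/s(6*6 + 7) + o(19)/45917 = -106*(6*6 + 7)/(90 + (6*6 + 7)) + (4*19²)/45917 = -106*(36 + 7)/(90 + (36 + 7)) + (4*361)*(1/45917) = -106*43/(90 + 43) + 1444*(1/45917) = -106/((1/43)*133) + 1444/45917 = -106/133/43 + 1444/45917 = -106*43/133 + 1444/45917 = -4558/133 + 1444/45917 = -209097634/6106961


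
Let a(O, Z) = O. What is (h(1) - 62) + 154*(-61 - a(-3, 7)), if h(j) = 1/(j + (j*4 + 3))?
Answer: -71951/8 ≈ -8993.9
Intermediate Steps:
h(j) = 1/(3 + 5*j) (h(j) = 1/(j + (4*j + 3)) = 1/(j + (3 + 4*j)) = 1/(3 + 5*j))
(h(1) - 62) + 154*(-61 - a(-3, 7)) = (1/(3 + 5*1) - 62) + 154*(-61 - 1*(-3)) = (1/(3 + 5) - 62) + 154*(-61 + 3) = (1/8 - 62) + 154*(-58) = (1/8 - 62) - 8932 = -495/8 - 8932 = -71951/8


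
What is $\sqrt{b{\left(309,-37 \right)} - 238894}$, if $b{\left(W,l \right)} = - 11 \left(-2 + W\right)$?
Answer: $9 i \sqrt{2991} \approx 492.21 i$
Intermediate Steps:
$b{\left(W,l \right)} = 22 - 11 W$
$\sqrt{b{\left(309,-37 \right)} - 238894} = \sqrt{\left(22 - 3399\right) - 238894} = \sqrt{-3377 - 238894} = \sqrt{-242271} = 9 i \sqrt{2991}$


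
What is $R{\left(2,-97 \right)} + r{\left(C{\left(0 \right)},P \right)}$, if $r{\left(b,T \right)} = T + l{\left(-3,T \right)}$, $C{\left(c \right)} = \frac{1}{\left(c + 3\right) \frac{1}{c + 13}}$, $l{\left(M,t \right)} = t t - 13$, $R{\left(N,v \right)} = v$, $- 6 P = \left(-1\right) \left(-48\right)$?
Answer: $-54$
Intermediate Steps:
$P = -8$ ($P = - \frac{\left(-1\right) \left(-48\right)}{6} = \left(- \frac{1}{6}\right) 48 = -8$)
$l{\left(M,t \right)} = -13 + t^{2}$ ($l{\left(M,t \right)} = t^{2} - 13 = -13 + t^{2}$)
$C{\left(c \right)} = \frac{13 + c}{3 + c}$ ($C{\left(c \right)} = \frac{1}{\left(3 + c\right) \frac{1}{13 + c}} = \frac{1}{\frac{1}{13 + c} \left(3 + c\right)} = \frac{13 + c}{3 + c}$)
$r{\left(b,T \right)} = -13 + T + T^{2}$ ($r{\left(b,T \right)} = T + \left(-13 + T^{2}\right) = -13 + T + T^{2}$)
$R{\left(2,-97 \right)} + r{\left(C{\left(0 \right)},P \right)} = -97 - \left(21 - 64\right) = -97 - -43 = -97 + 43 = -54$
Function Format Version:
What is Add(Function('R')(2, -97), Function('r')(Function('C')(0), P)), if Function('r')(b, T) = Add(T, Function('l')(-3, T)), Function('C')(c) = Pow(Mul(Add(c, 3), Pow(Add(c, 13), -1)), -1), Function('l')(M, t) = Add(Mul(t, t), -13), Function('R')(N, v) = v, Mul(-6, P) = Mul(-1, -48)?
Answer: -54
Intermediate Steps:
P = -8 (P = Mul(Rational(-1, 6), Mul(-1, -48)) = Mul(Rational(-1, 6), 48) = -8)
Function('l')(M, t) = Add(-13, Pow(t, 2)) (Function('l')(M, t) = Add(Pow(t, 2), -13) = Add(-13, Pow(t, 2)))
Function('C')(c) = Mul(Pow(Add(3, c), -1), Add(13, c)) (Function('C')(c) = Pow(Mul(Add(3, c), Pow(Add(13, c), -1)), -1) = Pow(Mul(Pow(Add(13, c), -1), Add(3, c)), -1) = Mul(Pow(Add(3, c), -1), Add(13, c)))
Function('r')(b, T) = Add(-13, T, Pow(T, 2)) (Function('r')(b, T) = Add(T, Add(-13, Pow(T, 2))) = Add(-13, T, Pow(T, 2)))
Add(Function('R')(2, -97), Function('r')(Function('C')(0), P)) = Add(-97, Add(-13, -8, Pow(-8, 2))) = Add(-97, Add(-13, -8, 64)) = Add(-97, 43) = -54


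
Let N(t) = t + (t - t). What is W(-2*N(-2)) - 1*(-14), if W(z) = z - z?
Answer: 14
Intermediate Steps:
N(t) = t (N(t) = t + 0 = t)
W(z) = 0
W(-2*N(-2)) - 1*(-14) = 0 - 1*(-14) = 0 + 14 = 14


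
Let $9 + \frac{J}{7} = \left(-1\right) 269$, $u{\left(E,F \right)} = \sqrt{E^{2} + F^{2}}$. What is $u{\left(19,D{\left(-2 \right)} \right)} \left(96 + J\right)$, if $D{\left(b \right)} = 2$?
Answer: $- 1850 \sqrt{365} \approx -35344.0$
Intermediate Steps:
$J = -1946$ ($J = -63 + 7 \left(\left(-1\right) 269\right) = -63 + 7 \left(-269\right) = -63 - 1883 = -1946$)
$u{\left(19,D{\left(-2 \right)} \right)} \left(96 + J\right) = \sqrt{19^{2} + 2^{2}} \left(96 - 1946\right) = \sqrt{361 + 4} \left(-1850\right) = \sqrt{365} \left(-1850\right) = - 1850 \sqrt{365}$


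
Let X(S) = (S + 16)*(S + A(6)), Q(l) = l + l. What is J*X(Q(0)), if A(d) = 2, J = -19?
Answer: -608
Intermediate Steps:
Q(l) = 2*l
X(S) = (2 + S)*(16 + S) (X(S) = (S + 16)*(S + 2) = (16 + S)*(2 + S) = (2 + S)*(16 + S))
J*X(Q(0)) = -19*(32 + (2*0)² + 18*(2*0)) = -19*(32 + 0² + 18*0) = -19*(32 + 0 + 0) = -19*32 = -608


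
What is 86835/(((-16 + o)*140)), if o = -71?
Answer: -827/116 ≈ -7.1293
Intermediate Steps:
86835/(((-16 + o)*140)) = 86835/(((-16 - 71)*140)) = 86835/((-87*140)) = 86835/(-12180) = 86835*(-1/12180) = -827/116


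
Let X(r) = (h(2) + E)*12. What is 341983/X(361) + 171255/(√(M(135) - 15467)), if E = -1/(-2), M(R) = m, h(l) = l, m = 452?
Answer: 341983/30 - 1631*I*√15015/143 ≈ 11399.0 - 1397.6*I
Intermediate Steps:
M(R) = 452
E = ½ (E = -(-1)/2 = -1*(-½) = ½ ≈ 0.50000)
X(r) = 30 (X(r) = (2 + ½)*12 = (5/2)*12 = 30)
341983/X(361) + 171255/(√(M(135) - 15467)) = 341983/30 + 171255/(√(452 - 15467)) = 341983*(1/30) + 171255/(√(-15015)) = 341983/30 + 171255/((I*√15015)) = 341983/30 + 171255*(-I*√15015/15015) = 341983/30 - 1631*I*√15015/143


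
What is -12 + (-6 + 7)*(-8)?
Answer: -20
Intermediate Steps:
-12 + (-6 + 7)*(-8) = -12 + 1*(-8) = -12 - 8 = -20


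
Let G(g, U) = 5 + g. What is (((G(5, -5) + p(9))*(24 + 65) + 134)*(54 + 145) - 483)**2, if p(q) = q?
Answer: 131545486864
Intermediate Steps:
(((G(5, -5) + p(9))*(24 + 65) + 134)*(54 + 145) - 483)**2 = ((((5 + 5) + 9)*(24 + 65) + 134)*(54 + 145) - 483)**2 = (((10 + 9)*89 + 134)*199 - 483)**2 = ((19*89 + 134)*199 - 483)**2 = ((1691 + 134)*199 - 483)**2 = (1825*199 - 483)**2 = (363175 - 483)**2 = 362692**2 = 131545486864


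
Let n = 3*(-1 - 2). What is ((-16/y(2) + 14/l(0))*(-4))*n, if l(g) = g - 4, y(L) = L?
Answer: -414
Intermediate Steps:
l(g) = -4 + g
n = -9 (n = 3*(-3) = -9)
((-16/y(2) + 14/l(0))*(-4))*n = ((-16/2 + 14/(-4 + 0))*(-4))*(-9) = ((-16*½ + 14/(-4))*(-4))*(-9) = ((-8 + 14*(-¼))*(-4))*(-9) = ((-8 - 7/2)*(-4))*(-9) = -23/2*(-4)*(-9) = 46*(-9) = -414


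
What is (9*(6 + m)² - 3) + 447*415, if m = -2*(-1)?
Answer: 186078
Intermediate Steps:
m = 2
(9*(6 + m)² - 3) + 447*415 = (9*(6 + 2)² - 3) + 447*415 = (9*8² - 3) + 185505 = (9*64 - 3) + 185505 = (576 - 3) + 185505 = 573 + 185505 = 186078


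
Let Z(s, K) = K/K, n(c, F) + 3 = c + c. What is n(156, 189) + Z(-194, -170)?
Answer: 310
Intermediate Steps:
n(c, F) = -3 + 2*c (n(c, F) = -3 + (c + c) = -3 + 2*c)
Z(s, K) = 1
n(156, 189) + Z(-194, -170) = (-3 + 2*156) + 1 = (-3 + 312) + 1 = 309 + 1 = 310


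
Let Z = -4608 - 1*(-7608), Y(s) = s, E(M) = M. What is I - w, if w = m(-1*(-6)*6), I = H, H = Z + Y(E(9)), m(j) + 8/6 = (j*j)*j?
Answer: -130937/3 ≈ -43646.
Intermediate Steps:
Z = 3000 (Z = -4608 + 7608 = 3000)
m(j) = -4/3 + j³ (m(j) = -4/3 + (j*j)*j = -4/3 + j²*j = -4/3 + j³)
H = 3009 (H = 3000 + 9 = 3009)
I = 3009
w = 139964/3 (w = -4/3 + (-1*(-6)*6)³ = -4/3 + (6*6)³ = -4/3 + 36³ = -4/3 + 46656 = 139964/3 ≈ 46655.)
I - w = 3009 - 1*139964/3 = 3009 - 139964/3 = -130937/3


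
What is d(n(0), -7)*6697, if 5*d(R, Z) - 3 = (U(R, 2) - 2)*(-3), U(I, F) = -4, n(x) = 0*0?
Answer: 140637/5 ≈ 28127.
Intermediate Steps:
n(x) = 0
d(R, Z) = 21/5 (d(R, Z) = ⅗ + ((-4 - 2)*(-3))/5 = ⅗ + (-6*(-3))/5 = ⅗ + (⅕)*18 = ⅗ + 18/5 = 21/5)
d(n(0), -7)*6697 = (21/5)*6697 = 140637/5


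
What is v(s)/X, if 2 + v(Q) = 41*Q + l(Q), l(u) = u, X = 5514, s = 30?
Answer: 629/2757 ≈ 0.22815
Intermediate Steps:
v(Q) = -2 + 42*Q (v(Q) = -2 + (41*Q + Q) = -2 + 42*Q)
v(s)/X = (-2 + 42*30)/5514 = (-2 + 1260)*(1/5514) = 1258*(1/5514) = 629/2757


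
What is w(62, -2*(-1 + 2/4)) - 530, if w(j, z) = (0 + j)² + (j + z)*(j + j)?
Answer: 11126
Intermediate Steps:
w(j, z) = j² + 2*j*(j + z) (w(j, z) = j² + (j + z)*(2*j) = j² + 2*j*(j + z))
w(62, -2*(-1 + 2/4)) - 530 = 62*(2*(-2*(-1 + 2/4)) + 3*62) - 530 = 62*(2*(-2*(-1 + 2*(¼))) + 186) - 530 = 62*(2*(-2*(-1 + ½)) + 186) - 530 = 62*(2*(-2*(-½)) + 186) - 530 = 62*(2*1 + 186) - 530 = 62*(2 + 186) - 530 = 62*188 - 530 = 11656 - 530 = 11126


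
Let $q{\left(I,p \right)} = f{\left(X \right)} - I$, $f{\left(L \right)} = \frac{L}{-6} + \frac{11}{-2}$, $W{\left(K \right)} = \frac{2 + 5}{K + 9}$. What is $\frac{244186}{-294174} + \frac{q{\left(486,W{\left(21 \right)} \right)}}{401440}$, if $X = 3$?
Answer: $- \frac{12271345181}{14761651320} \approx -0.8313$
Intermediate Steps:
$W{\left(K \right)} = \frac{7}{9 + K}$
$f{\left(L \right)} = - \frac{11}{2} - \frac{L}{6}$ ($f{\left(L \right)} = L \left(- \frac{1}{6}\right) + 11 \left(- \frac{1}{2}\right) = - \frac{L}{6} - \frac{11}{2} = - \frac{11}{2} - \frac{L}{6}$)
$q{\left(I,p \right)} = -6 - I$ ($q{\left(I,p \right)} = \left(- \frac{11}{2} - \frac{1}{2}\right) - I = -6 - I$)
$\frac{244186}{-294174} + \frac{q{\left(486,W{\left(21 \right)} \right)}}{401440} = \frac{244186}{-294174} + \frac{-6 - 486}{401440} = 244186 \left(- \frac{1}{294174}\right) + \left(-6 - 486\right) \frac{1}{401440} = - \frac{122093}{147087} - \frac{123}{100360} = - \frac{12271345181}{14761651320}$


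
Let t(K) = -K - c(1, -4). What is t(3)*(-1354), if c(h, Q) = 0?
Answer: 4062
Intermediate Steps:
t(K) = -K (t(K) = -K - 1*0 = -K + 0 = -K)
t(3)*(-1354) = -1*3*(-1354) = -3*(-1354) = 4062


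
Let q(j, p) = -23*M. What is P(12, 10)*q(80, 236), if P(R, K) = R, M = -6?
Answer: 1656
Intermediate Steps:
q(j, p) = 138 (q(j, p) = -23*(-6) = 138)
P(12, 10)*q(80, 236) = 12*138 = 1656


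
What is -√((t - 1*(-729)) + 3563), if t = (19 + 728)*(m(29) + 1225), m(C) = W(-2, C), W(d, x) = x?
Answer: -√941030 ≈ -970.07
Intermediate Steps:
m(C) = C
t = 936738 (t = (19 + 728)*(29 + 1225) = 747*1254 = 936738)
-√((t - 1*(-729)) + 3563) = -√((936738 - 1*(-729)) + 3563) = -√((936738 + 729) + 3563) = -√(937467 + 3563) = -√941030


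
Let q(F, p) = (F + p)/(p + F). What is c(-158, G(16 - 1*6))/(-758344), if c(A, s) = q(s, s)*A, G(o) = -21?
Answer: 79/379172 ≈ 0.00020835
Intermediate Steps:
q(F, p) = 1 (q(F, p) = (F + p)/(F + p) = 1)
c(A, s) = A (c(A, s) = 1*A = A)
c(-158, G(16 - 1*6))/(-758344) = -158/(-758344) = -158*(-1/758344) = 79/379172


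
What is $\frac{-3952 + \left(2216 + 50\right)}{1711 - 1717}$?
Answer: $281$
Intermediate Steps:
$\frac{-3952 + \left(2216 + 50\right)}{1711 - 1717} = \frac{-3952 + 2266}{-6} = \left(-1686\right) \left(- \frac{1}{6}\right) = 281$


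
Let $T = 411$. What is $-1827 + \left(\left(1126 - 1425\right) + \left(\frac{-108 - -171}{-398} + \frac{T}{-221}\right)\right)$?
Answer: $- \frac{187176209}{87958} \approx -2128.0$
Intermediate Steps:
$-1827 + \left(\left(1126 - 1425\right) + \left(\frac{-108 - -171}{-398} + \frac{T}{-221}\right)\right) = -1827 + \left(\left(1126 - 1425\right) + \left(\frac{-108 - -171}{-398} + \frac{411}{-221}\right)\right) = -1827 - \left(\frac{66490}{221} - \left(-108 + 171\right) \left(- \frac{1}{398}\right)\right) = -1827 + \left(-299 + \left(63 \left(- \frac{1}{398}\right) - \frac{411}{221}\right)\right) = -1827 - \frac{26476943}{87958} = - \frac{187176209}{87958}$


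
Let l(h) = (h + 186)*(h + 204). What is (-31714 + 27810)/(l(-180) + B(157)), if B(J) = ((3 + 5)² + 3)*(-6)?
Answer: 1952/129 ≈ 15.132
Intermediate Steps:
B(J) = -402 (B(J) = (8² + 3)*(-6) = (64 + 3)*(-6) = 67*(-6) = -402)
l(h) = (186 + h)*(204 + h)
(-31714 + 27810)/(l(-180) + B(157)) = (-31714 + 27810)/((37944 + (-180)² + 390*(-180)) - 402) = -3904/((37944 + 32400 - 70200) - 402) = -3904/(144 - 402) = -3904/(-258) = -3904*(-1/258) = 1952/129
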